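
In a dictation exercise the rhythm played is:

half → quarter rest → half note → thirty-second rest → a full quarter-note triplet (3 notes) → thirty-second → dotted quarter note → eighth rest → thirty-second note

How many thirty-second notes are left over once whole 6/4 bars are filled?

27

One bar of 6/4 = 48 thirty-second notes.
In thirty-second notes: half = 16; quarter rest = 8; half note = 16; thirty-second rest = 1; a full quarter-note triplet (3 notes) (three triplet quarters span one half) = 16; thirty-second = 1; dotted quarter note = 12; eighth rest = 4; thirty-second note = 1.
Adding: 16 + 8 + 16 + 1 + 16 + 1 + 12 + 4 + 1 = 75.
75 ÷ 48 = 1 complete bar with 27 thirty-second notes remaining.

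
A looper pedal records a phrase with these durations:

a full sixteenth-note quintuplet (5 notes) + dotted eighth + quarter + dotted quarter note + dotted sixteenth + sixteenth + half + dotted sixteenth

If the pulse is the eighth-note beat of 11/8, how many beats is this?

One eighth-note beat = 4 thirty-second notes.
Working in thirty-second notes: a full sixteenth-note quintuplet (5 notes) (five quintuplet sixteenths span one quarter) = 8; dotted eighth = 6; quarter = 8; dotted quarter note = 12; dotted sixteenth = 3; sixteenth = 2; half = 16; dotted sixteenth = 3.
Sum: 8 + 6 + 8 + 12 + 3 + 2 + 16 + 3 = 58.
58 ÷ 4 = 14.5 beats.

14.5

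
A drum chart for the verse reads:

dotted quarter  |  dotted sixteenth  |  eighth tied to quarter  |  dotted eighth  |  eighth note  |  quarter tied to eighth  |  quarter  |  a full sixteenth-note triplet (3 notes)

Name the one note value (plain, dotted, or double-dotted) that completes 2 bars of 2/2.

2 bars of 2/2 = 64 thirty-second notes.
Each duration in thirty-second notes: dotted quarter = 12; dotted sixteenth = 3; eighth tied to quarter (eighth + quarter) = 12; dotted eighth = 6; eighth note = 4; quarter tied to eighth (quarter + eighth) = 12; quarter = 8; a full sixteenth-note triplet (3 notes) (three triplet sixteenths span one eighth) = 4.
Adding: 12 + 3 + 12 + 6 + 4 + 12 + 8 + 4 = 61.
Remaining: 64 − 61 = 3 thirty-second notes, which is a dotted sixteenth note.

dotted sixteenth note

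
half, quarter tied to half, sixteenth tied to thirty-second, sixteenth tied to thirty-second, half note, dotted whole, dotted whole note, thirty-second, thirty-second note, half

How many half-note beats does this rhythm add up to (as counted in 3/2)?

11

One half-note beat = 16 thirty-second notes.
Working in thirty-second notes: half = 16; quarter tied to half (quarter + half) = 24; sixteenth tied to thirty-second (sixteenth + thirty-second) = 3; sixteenth tied to thirty-second (sixteenth + thirty-second) = 3; half note = 16; dotted whole = 48; dotted whole note = 48; thirty-second = 1; thirty-second note = 1; half = 16.
Total: 16 + 24 + 3 + 3 + 16 + 48 + 48 + 1 + 1 + 16 = 176.
176 ÷ 16 = 11 beats.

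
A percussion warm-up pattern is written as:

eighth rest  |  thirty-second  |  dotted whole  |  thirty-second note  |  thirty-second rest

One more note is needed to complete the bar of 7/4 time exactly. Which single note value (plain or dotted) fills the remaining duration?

The bar of 7/4 = 56 thirty-second notes.
In thirty-second notes: eighth rest = 4; thirty-second = 1; dotted whole = 48; thirty-second note = 1; thirty-second rest = 1.
Altogether 4 + 1 + 48 + 1 + 1 = 55.
Remaining: 56 − 55 = 1 thirty-second note, which is a thirty-second note.

thirty-second note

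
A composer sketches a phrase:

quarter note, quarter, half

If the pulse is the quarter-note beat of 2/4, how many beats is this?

4

One quarter-note beat = 2 eighth notes.
In eighth notes: quarter note = 2; quarter = 2; half = 4.
Adding: 2 + 2 + 4 = 8.
8 ÷ 2 = 4 beats.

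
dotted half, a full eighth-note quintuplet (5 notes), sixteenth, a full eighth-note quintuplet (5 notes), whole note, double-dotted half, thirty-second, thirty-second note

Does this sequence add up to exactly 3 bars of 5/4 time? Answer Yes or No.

One bar of 5/4 = 40 thirty-second notes, so 3 bars = 120.
Express everything in thirty-second notes: dotted half = 24; a full eighth-note quintuplet (5 notes) (five quintuplet eighths span one half) = 16; sixteenth = 2; a full eighth-note quintuplet (5 notes) (five quintuplet eighths span one half) = 16; whole note = 32; double-dotted half = 28; thirty-second = 1; thirty-second note = 1.
Total: 24 + 16 + 2 + 16 + 32 + 28 + 1 + 1 = 120.
120 equals 120, so the answer is Yes.

Yes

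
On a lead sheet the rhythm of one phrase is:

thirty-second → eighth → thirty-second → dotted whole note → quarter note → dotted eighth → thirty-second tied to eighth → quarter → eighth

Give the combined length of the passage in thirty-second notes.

85

Convert each value to thirty-second notes: thirty-second = 1; eighth = 4; thirty-second = 1; dotted whole note = 48; quarter note = 8; dotted eighth = 6; thirty-second tied to eighth (thirty-second + eighth) = 5; quarter = 8; eighth = 4.
Total: 1 + 4 + 1 + 48 + 8 + 6 + 5 + 8 + 4 = 85 thirty-second notes.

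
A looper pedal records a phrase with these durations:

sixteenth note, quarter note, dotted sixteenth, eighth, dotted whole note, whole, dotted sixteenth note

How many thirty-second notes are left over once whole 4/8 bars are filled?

4

One bar of 4/8 = 16 thirty-second notes.
In thirty-second notes: sixteenth note = 2; quarter note = 8; dotted sixteenth = 3; eighth = 4; dotted whole note = 48; whole = 32; dotted sixteenth note = 3.
Total: 2 + 8 + 3 + 4 + 48 + 32 + 3 = 100.
100 ÷ 16 = 6 complete bars with 4 thirty-second notes remaining.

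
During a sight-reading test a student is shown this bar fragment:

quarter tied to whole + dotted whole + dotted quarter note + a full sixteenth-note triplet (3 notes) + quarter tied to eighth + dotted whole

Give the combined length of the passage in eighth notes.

In eighth notes: quarter tied to whole (quarter + whole) = 10; dotted whole = 12; dotted quarter note = 3; a full sixteenth-note triplet (3 notes) (three triplet sixteenths span one eighth) = 1; quarter tied to eighth (quarter + eighth) = 3; dotted whole = 12.
Adding: 10 + 12 + 3 + 1 + 3 + 12 = 41 eighth notes.

41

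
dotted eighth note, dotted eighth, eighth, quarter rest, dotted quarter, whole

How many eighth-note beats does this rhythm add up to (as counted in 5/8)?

One eighth-note beat = 2 sixteenth notes.
Convert each value to sixteenth notes: dotted eighth note = 3; dotted eighth = 3; eighth = 2; quarter rest = 4; dotted quarter = 6; whole = 16.
Sum: 3 + 3 + 2 + 4 + 6 + 16 = 34.
34 ÷ 2 = 17 beats.

17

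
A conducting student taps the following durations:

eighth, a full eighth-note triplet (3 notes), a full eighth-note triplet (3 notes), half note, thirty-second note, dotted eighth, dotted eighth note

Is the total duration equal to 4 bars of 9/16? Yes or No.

One bar of 9/16 = 18 thirty-second notes, so 4 bars = 72.
Working in thirty-second notes: eighth = 4; a full eighth-note triplet (3 notes) (three triplet eighths span one quarter) = 8; a full eighth-note triplet (3 notes) (three triplet eighths span one quarter) = 8; half note = 16; thirty-second note = 1; dotted eighth = 6; dotted eighth note = 6.
Adding: 4 + 8 + 8 + 16 + 1 + 6 + 6 = 49.
49 falls short of 72, so the answer is No.

No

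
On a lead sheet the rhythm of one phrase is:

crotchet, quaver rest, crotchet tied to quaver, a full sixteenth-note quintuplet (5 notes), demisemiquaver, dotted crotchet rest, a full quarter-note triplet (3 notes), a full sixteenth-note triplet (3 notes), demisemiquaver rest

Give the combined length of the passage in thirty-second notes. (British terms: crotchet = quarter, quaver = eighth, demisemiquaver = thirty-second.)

Working in thirty-second notes: crotchet = 8; quaver rest = 4; crotchet tied to quaver (crotchet + quaver) = 12; a full sixteenth-note quintuplet (5 notes) (five quintuplet sixteenths span one quarter) = 8; demisemiquaver = 1; dotted crotchet rest = 12; a full quarter-note triplet (3 notes) (three triplet quarters span one half) = 16; a full sixteenth-note triplet (3 notes) (three triplet sixteenths span one eighth) = 4; demisemiquaver rest = 1.
Adding: 8 + 4 + 12 + 8 + 1 + 12 + 16 + 4 + 1 = 66 thirty-second notes.

66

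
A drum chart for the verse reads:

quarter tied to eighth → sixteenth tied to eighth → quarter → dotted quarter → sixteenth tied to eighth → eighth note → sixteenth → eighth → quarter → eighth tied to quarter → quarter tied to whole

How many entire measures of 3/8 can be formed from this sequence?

9

One bar of 3/8 = 6 sixteenth notes.
In sixteenth notes: quarter tied to eighth (quarter + eighth) = 6; sixteenth tied to eighth (sixteenth + eighth) = 3; quarter = 4; dotted quarter = 6; sixteenth tied to eighth (sixteenth + eighth) = 3; eighth note = 2; sixteenth = 1; eighth = 2; quarter = 4; eighth tied to quarter (eighth + quarter) = 6; quarter tied to whole (quarter + whole) = 20.
Altogether 6 + 3 + 4 + 6 + 3 + 2 + 1 + 2 + 4 + 6 + 20 = 57.
57 ÷ 6 = 9 complete bars with 3 left over.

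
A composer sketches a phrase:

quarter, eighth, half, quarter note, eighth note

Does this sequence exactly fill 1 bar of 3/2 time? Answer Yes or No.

No

One bar of 3/2 = 12 eighth notes.
Each duration in eighth notes: quarter = 2; eighth = 1; half = 4; quarter note = 2; eighth note = 1.
Adding: 2 + 1 + 4 + 2 + 1 = 10.
10 falls short of 12, so the answer is No.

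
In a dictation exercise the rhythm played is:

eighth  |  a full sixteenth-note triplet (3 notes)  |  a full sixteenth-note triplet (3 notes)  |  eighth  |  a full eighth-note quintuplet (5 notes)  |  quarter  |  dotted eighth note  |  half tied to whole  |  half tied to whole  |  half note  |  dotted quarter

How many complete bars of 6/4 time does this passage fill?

One bar of 6/4 = 24 sixteenth notes.
Working in sixteenth notes: eighth = 2; a full sixteenth-note triplet (3 notes) (three triplet sixteenths span one eighth) = 2; a full sixteenth-note triplet (3 notes) (three triplet sixteenths span one eighth) = 2; eighth = 2; a full eighth-note quintuplet (5 notes) (five quintuplet eighths span one half) = 8; quarter = 4; dotted eighth note = 3; half tied to whole (half + whole) = 24; half tied to whole (half + whole) = 24; half note = 8; dotted quarter = 6.
Total: 2 + 2 + 2 + 2 + 8 + 4 + 3 + 24 + 24 + 8 + 6 = 85.
85 ÷ 24 = 3 complete bars with 13 left over.

3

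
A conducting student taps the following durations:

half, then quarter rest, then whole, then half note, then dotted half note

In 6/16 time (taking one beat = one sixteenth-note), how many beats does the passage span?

One sixteenth-note beat = 2 thirty-second notes.
Working in thirty-second notes: half = 16; quarter rest = 8; whole = 32; half note = 16; dotted half note = 24.
Sum: 16 + 8 + 32 + 16 + 24 = 96.
96 ÷ 2 = 48 beats.

48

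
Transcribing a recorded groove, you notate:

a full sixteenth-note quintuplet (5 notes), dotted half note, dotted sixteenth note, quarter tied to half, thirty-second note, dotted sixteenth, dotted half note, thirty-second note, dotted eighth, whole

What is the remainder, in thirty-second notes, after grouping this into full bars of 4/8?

One bar of 4/8 = 16 thirty-second notes.
Express everything in thirty-second notes: a full sixteenth-note quintuplet (5 notes) (five quintuplet sixteenths span one quarter) = 8; dotted half note = 24; dotted sixteenth note = 3; quarter tied to half (quarter + half) = 24; thirty-second note = 1; dotted sixteenth = 3; dotted half note = 24; thirty-second note = 1; dotted eighth = 6; whole = 32.
Adding: 8 + 24 + 3 + 24 + 1 + 3 + 24 + 1 + 6 + 32 = 126.
126 ÷ 16 = 7 complete bars with 14 thirty-second notes remaining.

14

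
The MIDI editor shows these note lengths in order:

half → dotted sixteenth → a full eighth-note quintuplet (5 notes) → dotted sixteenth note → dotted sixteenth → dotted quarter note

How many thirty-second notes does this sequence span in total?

Working in thirty-second notes: half = 16; dotted sixteenth = 3; a full eighth-note quintuplet (5 notes) (five quintuplet eighths span one half) = 16; dotted sixteenth note = 3; dotted sixteenth = 3; dotted quarter note = 12.
Adding: 16 + 3 + 16 + 3 + 3 + 12 = 53 thirty-second notes.

53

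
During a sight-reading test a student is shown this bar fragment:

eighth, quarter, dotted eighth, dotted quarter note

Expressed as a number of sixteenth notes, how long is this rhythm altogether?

Working in sixteenth notes: eighth = 2; quarter = 4; dotted eighth = 3; dotted quarter note = 6.
Adding: 2 + 4 + 3 + 6 = 15 sixteenth notes.

15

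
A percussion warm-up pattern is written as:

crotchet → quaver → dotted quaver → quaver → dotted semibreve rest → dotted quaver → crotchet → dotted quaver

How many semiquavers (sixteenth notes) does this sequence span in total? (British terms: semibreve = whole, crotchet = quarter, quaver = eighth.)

45

In sixteenth notes: crotchet = 4; quaver = 2; dotted quaver = 3; quaver = 2; dotted semibreve rest = 24; dotted quaver = 3; crotchet = 4; dotted quaver = 3.
Sum: 4 + 2 + 3 + 2 + 24 + 3 + 4 + 3 = 45 sixteenth notes.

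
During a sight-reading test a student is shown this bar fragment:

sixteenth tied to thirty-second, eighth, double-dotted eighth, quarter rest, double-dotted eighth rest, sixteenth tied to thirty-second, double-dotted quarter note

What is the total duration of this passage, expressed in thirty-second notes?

Express everything in thirty-second notes: sixteenth tied to thirty-second (sixteenth + thirty-second) = 3; eighth = 4; double-dotted eighth = 7; quarter rest = 8; double-dotted eighth rest = 7; sixteenth tied to thirty-second (sixteenth + thirty-second) = 3; double-dotted quarter note = 14.
Sum: 3 + 4 + 7 + 8 + 7 + 3 + 14 = 46 thirty-second notes.

46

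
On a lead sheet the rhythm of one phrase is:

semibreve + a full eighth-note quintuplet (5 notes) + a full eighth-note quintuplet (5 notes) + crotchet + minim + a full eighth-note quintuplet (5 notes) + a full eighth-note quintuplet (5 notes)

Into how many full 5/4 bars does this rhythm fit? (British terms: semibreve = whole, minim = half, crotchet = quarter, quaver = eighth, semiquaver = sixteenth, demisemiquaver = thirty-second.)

3

One bar of 5/4 = 5 quarter notes.
Express everything in quarter notes: semibreve = 4; a full eighth-note quintuplet (5 notes) (five quintuplet eighths span one half) = 2; a full eighth-note quintuplet (5 notes) (five quintuplet eighths span one half) = 2; crotchet = 1; minim = 2; a full eighth-note quintuplet (5 notes) (five quintuplet eighths span one half) = 2; a full eighth-note quintuplet (5 notes) (five quintuplet eighths span one half) = 2.
Altogether 4 + 2 + 2 + 1 + 2 + 2 + 2 = 15.
15 ÷ 5 = 3 complete bars with 0 left over.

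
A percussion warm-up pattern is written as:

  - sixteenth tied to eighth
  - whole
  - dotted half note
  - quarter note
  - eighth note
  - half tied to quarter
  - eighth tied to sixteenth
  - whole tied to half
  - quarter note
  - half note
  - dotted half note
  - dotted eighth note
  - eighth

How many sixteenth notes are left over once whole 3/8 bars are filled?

3

One bar of 3/8 = 6 sixteenth notes.
Working in sixteenth notes: sixteenth tied to eighth (sixteenth + eighth) = 3; whole = 16; dotted half note = 12; quarter note = 4; eighth note = 2; half tied to quarter (half + quarter) = 12; eighth tied to sixteenth (eighth + sixteenth) = 3; whole tied to half (whole + half) = 24; quarter note = 4; half note = 8; dotted half note = 12; dotted eighth note = 3; eighth = 2.
Altogether 3 + 16 + 12 + 4 + 2 + 12 + 3 + 24 + 4 + 8 + 12 + 3 + 2 = 105.
105 ÷ 6 = 17 complete bars with 3 sixteenth notes remaining.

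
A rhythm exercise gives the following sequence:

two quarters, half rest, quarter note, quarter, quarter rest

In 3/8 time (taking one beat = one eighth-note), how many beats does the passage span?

One eighth-note beat = 2 sixteenth notes.
Each duration in sixteenth notes: quarter = 4; quarter = 4; half rest = 8; quarter note = 4; quarter = 4; quarter rest = 4.
Total: 4 + 4 + 8 + 4 + 4 + 4 = 28.
28 ÷ 2 = 14 beats.

14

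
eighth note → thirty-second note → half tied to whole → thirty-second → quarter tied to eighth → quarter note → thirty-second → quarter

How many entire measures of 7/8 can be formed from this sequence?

2

One bar of 7/8 = 28 thirty-second notes.
In thirty-second notes: eighth note = 4; thirty-second note = 1; half tied to whole (half + whole) = 48; thirty-second = 1; quarter tied to eighth (quarter + eighth) = 12; quarter note = 8; thirty-second = 1; quarter = 8.
Total: 4 + 1 + 48 + 1 + 12 + 8 + 1 + 8 = 83.
83 ÷ 28 = 2 complete bars with 27 left over.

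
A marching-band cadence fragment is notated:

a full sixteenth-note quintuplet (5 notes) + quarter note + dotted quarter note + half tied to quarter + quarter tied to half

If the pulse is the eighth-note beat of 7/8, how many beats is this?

19

One eighth-note beat = 2 sixteenth notes.
In sixteenth notes: a full sixteenth-note quintuplet (5 notes) (five quintuplet sixteenths span one quarter) = 4; quarter note = 4; dotted quarter note = 6; half tied to quarter (half + quarter) = 12; quarter tied to half (quarter + half) = 12.
Total: 4 + 4 + 6 + 12 + 12 = 38.
38 ÷ 2 = 19 beats.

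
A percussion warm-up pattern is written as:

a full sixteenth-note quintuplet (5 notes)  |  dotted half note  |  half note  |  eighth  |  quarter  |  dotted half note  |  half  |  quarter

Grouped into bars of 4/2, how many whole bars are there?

1

One bar of 4/2 = 16 eighth notes.
In eighth notes: a full sixteenth-note quintuplet (5 notes) (five quintuplet sixteenths span one quarter) = 2; dotted half note = 6; half note = 4; eighth = 1; quarter = 2; dotted half note = 6; half = 4; quarter = 2.
Altogether 2 + 6 + 4 + 1 + 2 + 6 + 4 + 2 = 27.
27 ÷ 16 = 1 complete bar with 11 left over.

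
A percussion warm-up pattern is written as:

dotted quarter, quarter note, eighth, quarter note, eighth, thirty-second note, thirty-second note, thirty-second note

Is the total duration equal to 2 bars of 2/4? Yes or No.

No

One bar of 2/4 = 16 thirty-second notes, so 2 bars = 32.
Each duration in thirty-second notes: dotted quarter = 12; quarter note = 8; eighth = 4; quarter note = 8; eighth = 4; thirty-second note = 1; thirty-second note = 1; thirty-second note = 1.
Sum: 12 + 8 + 4 + 8 + 4 + 1 + 1 + 1 = 39.
39 exceeds 32, so the answer is No.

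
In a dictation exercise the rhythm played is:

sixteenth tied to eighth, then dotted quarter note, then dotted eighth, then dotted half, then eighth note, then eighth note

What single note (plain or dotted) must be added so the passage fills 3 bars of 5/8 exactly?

3 bars of 5/8 = 30 sixteenth notes.
Each duration in sixteenth notes: sixteenth tied to eighth (sixteenth + eighth) = 3; dotted quarter note = 6; dotted eighth = 3; dotted half = 12; eighth note = 2; eighth note = 2.
Sum: 3 + 6 + 3 + 12 + 2 + 2 = 28.
Remaining: 30 − 28 = 2 sixteenth notes, which is a eighth note.

eighth note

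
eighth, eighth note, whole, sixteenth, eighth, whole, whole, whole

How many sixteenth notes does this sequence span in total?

71

Each duration in sixteenth notes: eighth = 2; eighth note = 2; whole = 16; sixteenth = 1; eighth = 2; whole = 16; whole = 16; whole = 16.
Sum: 2 + 2 + 16 + 1 + 2 + 16 + 16 + 16 = 71 sixteenth notes.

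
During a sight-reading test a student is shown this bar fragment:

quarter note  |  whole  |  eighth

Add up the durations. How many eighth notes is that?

Convert each value to eighth notes: quarter note = 2; whole = 8; eighth = 1.
Adding: 2 + 8 + 1 = 11 eighth notes.

11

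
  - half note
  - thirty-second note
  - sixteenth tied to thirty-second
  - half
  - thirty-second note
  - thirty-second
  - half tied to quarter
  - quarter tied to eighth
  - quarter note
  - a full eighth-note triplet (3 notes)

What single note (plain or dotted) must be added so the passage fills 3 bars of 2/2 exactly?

3 bars of 2/2 = 96 thirty-second notes.
In thirty-second notes: half note = 16; thirty-second note = 1; sixteenth tied to thirty-second (sixteenth + thirty-second) = 3; half = 16; thirty-second note = 1; thirty-second = 1; half tied to quarter (half + quarter) = 24; quarter tied to eighth (quarter + eighth) = 12; quarter note = 8; a full eighth-note triplet (3 notes) (three triplet eighths span one quarter) = 8.
Total: 16 + 1 + 3 + 16 + 1 + 1 + 24 + 12 + 8 + 8 = 90.
Remaining: 96 − 90 = 6 thirty-second notes, which is a dotted eighth note.

dotted eighth note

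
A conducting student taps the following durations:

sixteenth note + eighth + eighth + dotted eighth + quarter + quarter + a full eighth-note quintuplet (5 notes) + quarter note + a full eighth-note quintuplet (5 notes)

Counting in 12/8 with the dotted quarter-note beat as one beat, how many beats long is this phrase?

One dotted quarter-note beat = 6 sixteenth notes.
Convert each value to sixteenth notes: sixteenth note = 1; eighth = 2; eighth = 2; dotted eighth = 3; quarter = 4; quarter = 4; a full eighth-note quintuplet (5 notes) (five quintuplet eighths span one half) = 8; quarter note = 4; a full eighth-note quintuplet (5 notes) (five quintuplet eighths span one half) = 8.
Total: 1 + 2 + 2 + 3 + 4 + 4 + 8 + 4 + 8 = 36.
36 ÷ 6 = 6 beats.

6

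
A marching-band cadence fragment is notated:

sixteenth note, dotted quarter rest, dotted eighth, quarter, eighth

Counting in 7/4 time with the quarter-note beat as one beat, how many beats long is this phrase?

4

One quarter-note beat = 4 sixteenth notes.
Express everything in sixteenth notes: sixteenth note = 1; dotted quarter rest = 6; dotted eighth = 3; quarter = 4; eighth = 2.
Adding: 1 + 6 + 3 + 4 + 2 = 16.
16 ÷ 4 = 4 beats.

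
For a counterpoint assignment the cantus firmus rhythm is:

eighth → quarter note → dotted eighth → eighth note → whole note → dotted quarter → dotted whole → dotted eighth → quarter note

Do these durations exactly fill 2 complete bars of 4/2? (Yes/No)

One bar of 4/2 = 32 sixteenth notes, so 2 bars = 64.
Each duration in sixteenth notes: eighth = 2; quarter note = 4; dotted eighth = 3; eighth note = 2; whole note = 16; dotted quarter = 6; dotted whole = 24; dotted eighth = 3; quarter note = 4.
Sum: 2 + 4 + 3 + 2 + 16 + 6 + 24 + 3 + 4 = 64.
64 equals 64, so the answer is Yes.

Yes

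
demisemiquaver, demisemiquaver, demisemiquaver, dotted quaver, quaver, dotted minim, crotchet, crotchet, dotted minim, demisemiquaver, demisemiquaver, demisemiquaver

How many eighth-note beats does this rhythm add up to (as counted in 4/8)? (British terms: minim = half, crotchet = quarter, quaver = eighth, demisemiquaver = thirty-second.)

20

One eighth-note beat = 4 thirty-second notes.
Each duration in thirty-second notes: demisemiquaver = 1; demisemiquaver = 1; demisemiquaver = 1; dotted quaver = 6; quaver = 4; dotted minim = 24; crotchet = 8; crotchet = 8; dotted minim = 24; demisemiquaver = 1; demisemiquaver = 1; demisemiquaver = 1.
Adding: 1 + 1 + 1 + 6 + 4 + 24 + 8 + 8 + 24 + 1 + 1 + 1 = 80.
80 ÷ 4 = 20 beats.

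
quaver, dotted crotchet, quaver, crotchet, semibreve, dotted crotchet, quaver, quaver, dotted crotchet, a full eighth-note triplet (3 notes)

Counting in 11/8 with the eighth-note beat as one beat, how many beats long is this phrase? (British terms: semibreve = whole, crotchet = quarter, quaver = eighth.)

25

One eighth-note beat = 2 sixteenth notes.
Convert each value to sixteenth notes: quaver = 2; dotted crotchet = 6; quaver = 2; crotchet = 4; semibreve = 16; dotted crotchet = 6; quaver = 2; quaver = 2; dotted crotchet = 6; a full eighth-note triplet (3 notes) (three triplet eighths span one quarter) = 4.
Altogether 2 + 6 + 2 + 4 + 16 + 6 + 2 + 2 + 6 + 4 = 50.
50 ÷ 2 = 25 beats.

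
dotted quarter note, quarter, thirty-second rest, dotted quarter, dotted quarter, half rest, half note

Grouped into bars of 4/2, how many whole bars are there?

1

One bar of 4/2 = 64 thirty-second notes.
Express everything in thirty-second notes: dotted quarter note = 12; quarter = 8; thirty-second rest = 1; dotted quarter = 12; dotted quarter = 12; half rest = 16; half note = 16.
Adding: 12 + 8 + 1 + 12 + 12 + 16 + 16 = 77.
77 ÷ 64 = 1 complete bar with 13 left over.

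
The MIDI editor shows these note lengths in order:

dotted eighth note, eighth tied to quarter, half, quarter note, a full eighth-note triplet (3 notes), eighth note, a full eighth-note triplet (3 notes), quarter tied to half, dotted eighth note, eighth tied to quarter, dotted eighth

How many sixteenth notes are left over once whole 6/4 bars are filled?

One bar of 6/4 = 24 sixteenth notes.
Working in sixteenth notes: dotted eighth note = 3; eighth tied to quarter (eighth + quarter) = 6; half = 8; quarter note = 4; a full eighth-note triplet (3 notes) (three triplet eighths span one quarter) = 4; eighth note = 2; a full eighth-note triplet (3 notes) (three triplet eighths span one quarter) = 4; quarter tied to half (quarter + half) = 12; dotted eighth note = 3; eighth tied to quarter (eighth + quarter) = 6; dotted eighth = 3.
Adding: 3 + 6 + 8 + 4 + 4 + 2 + 4 + 12 + 3 + 6 + 3 = 55.
55 ÷ 24 = 2 complete bars with 7 sixteenth notes remaining.

7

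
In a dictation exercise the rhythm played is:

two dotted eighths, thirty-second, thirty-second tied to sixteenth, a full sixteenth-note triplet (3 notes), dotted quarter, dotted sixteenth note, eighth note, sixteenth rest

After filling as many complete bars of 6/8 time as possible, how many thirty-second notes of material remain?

One bar of 6/8 = 24 thirty-second notes.
In thirty-second notes: dotted eighth = 6; dotted eighth = 6; thirty-second = 1; thirty-second tied to sixteenth (thirty-second + sixteenth) = 3; a full sixteenth-note triplet (3 notes) (three triplet sixteenths span one eighth) = 4; dotted quarter = 12; dotted sixteenth note = 3; eighth note = 4; sixteenth rest = 2.
Adding: 6 + 6 + 1 + 3 + 4 + 12 + 3 + 4 + 2 = 41.
41 ÷ 24 = 1 complete bar with 17 thirty-second notes remaining.

17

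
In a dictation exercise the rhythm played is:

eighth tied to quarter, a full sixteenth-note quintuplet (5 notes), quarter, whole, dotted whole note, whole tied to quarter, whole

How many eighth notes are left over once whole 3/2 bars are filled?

9

One bar of 3/2 = 12 eighth notes.
Working in eighth notes: eighth tied to quarter (eighth + quarter) = 3; a full sixteenth-note quintuplet (5 notes) (five quintuplet sixteenths span one quarter) = 2; quarter = 2; whole = 8; dotted whole note = 12; whole tied to quarter (whole + quarter) = 10; whole = 8.
Total: 3 + 2 + 2 + 8 + 12 + 10 + 8 = 45.
45 ÷ 12 = 3 complete bars with 9 eighth notes remaining.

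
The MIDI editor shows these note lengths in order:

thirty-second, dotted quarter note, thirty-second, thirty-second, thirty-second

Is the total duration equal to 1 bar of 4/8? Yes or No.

One bar of 4/8 = 16 thirty-second notes.
Working in thirty-second notes: thirty-second = 1; dotted quarter note = 12; thirty-second = 1; thirty-second = 1; thirty-second = 1.
Sum: 1 + 12 + 1 + 1 + 1 = 16.
16 equals 16, so the answer is Yes.

Yes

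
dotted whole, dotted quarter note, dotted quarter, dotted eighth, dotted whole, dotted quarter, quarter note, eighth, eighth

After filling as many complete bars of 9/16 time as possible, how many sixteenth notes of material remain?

One bar of 9/16 = 9 sixteenth notes.
In sixteenth notes: dotted whole = 24; dotted quarter note = 6; dotted quarter = 6; dotted eighth = 3; dotted whole = 24; dotted quarter = 6; quarter note = 4; eighth = 2; eighth = 2.
Sum: 24 + 6 + 6 + 3 + 24 + 6 + 4 + 2 + 2 = 77.
77 ÷ 9 = 8 complete bars with 5 sixteenth notes remaining.

5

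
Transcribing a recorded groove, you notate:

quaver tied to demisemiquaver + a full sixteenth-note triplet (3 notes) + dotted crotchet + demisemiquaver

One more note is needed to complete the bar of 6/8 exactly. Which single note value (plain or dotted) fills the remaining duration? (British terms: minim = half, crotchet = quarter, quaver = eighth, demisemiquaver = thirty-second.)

sixteenth note

The bar of 6/8 = 24 thirty-second notes.
Working in thirty-second notes: quaver tied to demisemiquaver (quaver + demisemiquaver) = 5; a full sixteenth-note triplet (3 notes) (three triplet sixteenths span one eighth) = 4; dotted crotchet = 12; demisemiquaver = 1.
Altogether 5 + 4 + 12 + 1 = 22.
Remaining: 24 − 22 = 2 thirty-second notes, which is a sixteenth note.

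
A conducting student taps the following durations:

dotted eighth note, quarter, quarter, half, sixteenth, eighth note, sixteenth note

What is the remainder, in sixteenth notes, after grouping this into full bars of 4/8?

One bar of 4/8 = 8 sixteenth notes.
Working in sixteenth notes: dotted eighth note = 3; quarter = 4; quarter = 4; half = 8; sixteenth = 1; eighth note = 2; sixteenth note = 1.
Total: 3 + 4 + 4 + 8 + 1 + 2 + 1 = 23.
23 ÷ 8 = 2 complete bars with 7 sixteenth notes remaining.

7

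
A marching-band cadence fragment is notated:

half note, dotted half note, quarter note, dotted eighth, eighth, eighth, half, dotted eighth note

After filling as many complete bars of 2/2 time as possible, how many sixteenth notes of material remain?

10

One bar of 2/2 = 16 sixteenth notes.
Express everything in sixteenth notes: half note = 8; dotted half note = 12; quarter note = 4; dotted eighth = 3; eighth = 2; eighth = 2; half = 8; dotted eighth note = 3.
Adding: 8 + 12 + 4 + 3 + 2 + 2 + 8 + 3 = 42.
42 ÷ 16 = 2 complete bars with 10 sixteenth notes remaining.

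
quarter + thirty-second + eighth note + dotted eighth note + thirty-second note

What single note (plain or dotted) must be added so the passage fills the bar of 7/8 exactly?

The bar of 7/8 = 28 thirty-second notes.
Convert each value to thirty-second notes: quarter = 8; thirty-second = 1; eighth note = 4; dotted eighth note = 6; thirty-second note = 1.
Adding: 8 + 1 + 4 + 6 + 1 = 20.
Remaining: 28 − 20 = 8 thirty-second notes, which is a quarter note.

quarter note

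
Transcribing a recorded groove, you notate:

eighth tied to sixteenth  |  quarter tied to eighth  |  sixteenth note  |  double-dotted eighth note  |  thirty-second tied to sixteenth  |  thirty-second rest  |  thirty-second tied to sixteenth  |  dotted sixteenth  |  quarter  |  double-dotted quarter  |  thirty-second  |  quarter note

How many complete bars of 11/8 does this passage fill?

1

One bar of 11/8 = 44 thirty-second notes.
Working in thirty-second notes: eighth tied to sixteenth (eighth + sixteenth) = 6; quarter tied to eighth (quarter + eighth) = 12; sixteenth note = 2; double-dotted eighth note = 7; thirty-second tied to sixteenth (thirty-second + sixteenth) = 3; thirty-second rest = 1; thirty-second tied to sixteenth (thirty-second + sixteenth) = 3; dotted sixteenth = 3; quarter = 8; double-dotted quarter = 14; thirty-second = 1; quarter note = 8.
Altogether 6 + 12 + 2 + 7 + 3 + 1 + 3 + 3 + 8 + 14 + 1 + 8 = 68.
68 ÷ 44 = 1 complete bar with 24 left over.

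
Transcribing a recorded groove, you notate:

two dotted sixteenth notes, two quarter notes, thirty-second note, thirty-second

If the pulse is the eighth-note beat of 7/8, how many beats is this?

6

One eighth-note beat = 4 thirty-second notes.
Each duration in thirty-second notes: dotted sixteenth note = 3; dotted sixteenth note = 3; quarter note = 8; quarter note = 8; thirty-second note = 1; thirty-second = 1.
Adding: 3 + 3 + 8 + 8 + 1 + 1 = 24.
24 ÷ 4 = 6 beats.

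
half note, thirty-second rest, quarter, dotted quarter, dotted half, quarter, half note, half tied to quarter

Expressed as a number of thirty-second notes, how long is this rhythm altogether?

Each duration in thirty-second notes: half note = 16; thirty-second rest = 1; quarter = 8; dotted quarter = 12; dotted half = 24; quarter = 8; half note = 16; half tied to quarter (half + quarter) = 24.
Sum: 16 + 1 + 8 + 12 + 24 + 8 + 16 + 24 = 109 thirty-second notes.

109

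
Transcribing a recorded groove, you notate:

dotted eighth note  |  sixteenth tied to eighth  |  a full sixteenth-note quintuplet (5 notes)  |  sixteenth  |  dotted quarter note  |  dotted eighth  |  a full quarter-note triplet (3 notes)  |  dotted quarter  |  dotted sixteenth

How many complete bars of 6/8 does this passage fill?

One bar of 6/8 = 24 thirty-second notes.
Express everything in thirty-second notes: dotted eighth note = 6; sixteenth tied to eighth (sixteenth + eighth) = 6; a full sixteenth-note quintuplet (5 notes) (five quintuplet sixteenths span one quarter) = 8; sixteenth = 2; dotted quarter note = 12; dotted eighth = 6; a full quarter-note triplet (3 notes) (three triplet quarters span one half) = 16; dotted quarter = 12; dotted sixteenth = 3.
Adding: 6 + 6 + 8 + 2 + 12 + 6 + 16 + 12 + 3 = 71.
71 ÷ 24 = 2 complete bars with 23 left over.

2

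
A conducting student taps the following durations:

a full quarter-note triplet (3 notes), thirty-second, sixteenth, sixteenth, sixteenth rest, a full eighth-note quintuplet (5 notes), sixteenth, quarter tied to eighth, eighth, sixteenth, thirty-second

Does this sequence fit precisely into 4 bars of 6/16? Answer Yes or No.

One bar of 6/16 = 12 thirty-second notes, so 4 bars = 48.
Convert each value to thirty-second notes: a full quarter-note triplet (3 notes) (three triplet quarters span one half) = 16; thirty-second = 1; sixteenth = 2; sixteenth = 2; sixteenth rest = 2; a full eighth-note quintuplet (5 notes) (five quintuplet eighths span one half) = 16; sixteenth = 2; quarter tied to eighth (quarter + eighth) = 12; eighth = 4; sixteenth = 2; thirty-second = 1.
Sum: 16 + 1 + 2 + 2 + 2 + 16 + 2 + 12 + 4 + 2 + 1 = 60.
60 exceeds 48, so the answer is No.

No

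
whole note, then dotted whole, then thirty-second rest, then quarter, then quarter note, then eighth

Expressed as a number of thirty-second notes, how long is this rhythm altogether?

In thirty-second notes: whole note = 32; dotted whole = 48; thirty-second rest = 1; quarter = 8; quarter note = 8; eighth = 4.
Adding: 32 + 48 + 1 + 8 + 8 + 4 = 101 thirty-second notes.

101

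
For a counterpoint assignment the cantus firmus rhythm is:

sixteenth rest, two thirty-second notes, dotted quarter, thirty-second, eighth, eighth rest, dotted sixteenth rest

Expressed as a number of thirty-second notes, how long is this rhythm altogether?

Convert each value to thirty-second notes: sixteenth rest = 2; thirty-second note = 1; thirty-second note = 1; dotted quarter = 12; thirty-second = 1; eighth = 4; eighth rest = 4; dotted sixteenth rest = 3.
Altogether 2 + 1 + 1 + 12 + 1 + 4 + 4 + 3 = 28 thirty-second notes.

28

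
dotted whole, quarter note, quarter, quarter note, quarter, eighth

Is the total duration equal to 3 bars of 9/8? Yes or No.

One bar of 9/8 = 9 eighth notes, so 3 bars = 27.
Convert each value to eighth notes: dotted whole = 12; quarter note = 2; quarter = 2; quarter note = 2; quarter = 2; eighth = 1.
Total: 12 + 2 + 2 + 2 + 2 + 1 = 21.
21 falls short of 27, so the answer is No.

No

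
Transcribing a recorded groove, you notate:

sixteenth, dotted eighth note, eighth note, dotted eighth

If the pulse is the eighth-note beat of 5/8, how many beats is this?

4.5

One eighth-note beat = 2 sixteenth notes.
In sixteenth notes: sixteenth = 1; dotted eighth note = 3; eighth note = 2; dotted eighth = 3.
Sum: 1 + 3 + 2 + 3 = 9.
9 ÷ 2 = 4.5 beats.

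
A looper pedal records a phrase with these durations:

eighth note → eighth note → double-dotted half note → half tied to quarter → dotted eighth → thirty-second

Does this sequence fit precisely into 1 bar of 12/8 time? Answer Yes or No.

No

One bar of 12/8 = 48 thirty-second notes.
Working in thirty-second notes: eighth note = 4; eighth note = 4; double-dotted half note = 28; half tied to quarter (half + quarter) = 24; dotted eighth = 6; thirty-second = 1.
Adding: 4 + 4 + 28 + 24 + 6 + 1 = 67.
67 exceeds 48, so the answer is No.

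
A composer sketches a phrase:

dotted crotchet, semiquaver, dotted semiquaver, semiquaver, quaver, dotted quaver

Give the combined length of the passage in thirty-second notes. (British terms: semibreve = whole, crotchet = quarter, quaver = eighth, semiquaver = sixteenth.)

29

Working in thirty-second notes: dotted crotchet = 12; semiquaver = 2; dotted semiquaver = 3; semiquaver = 2; quaver = 4; dotted quaver = 6.
Total: 12 + 2 + 3 + 2 + 4 + 6 = 29 thirty-second notes.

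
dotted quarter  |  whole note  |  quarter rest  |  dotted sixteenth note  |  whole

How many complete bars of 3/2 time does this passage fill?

1

One bar of 3/2 = 48 thirty-second notes.
Working in thirty-second notes: dotted quarter = 12; whole note = 32; quarter rest = 8; dotted sixteenth note = 3; whole = 32.
Sum: 12 + 32 + 8 + 3 + 32 = 87.
87 ÷ 48 = 1 complete bar with 39 left over.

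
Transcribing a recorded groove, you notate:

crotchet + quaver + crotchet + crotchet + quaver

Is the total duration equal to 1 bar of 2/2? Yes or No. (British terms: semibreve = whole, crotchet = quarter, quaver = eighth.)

Yes

One bar of 2/2 = 8 eighth notes.
Working in eighth notes: crotchet = 2; quaver = 1; crotchet = 2; crotchet = 2; quaver = 1.
Total: 2 + 1 + 2 + 2 + 1 = 8.
8 equals 8, so the answer is Yes.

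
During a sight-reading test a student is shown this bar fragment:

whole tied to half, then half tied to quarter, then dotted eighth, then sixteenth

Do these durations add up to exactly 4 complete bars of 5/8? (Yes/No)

One bar of 5/8 = 10 sixteenth notes, so 4 bars = 40.
In sixteenth notes: whole tied to half (whole + half) = 24; half tied to quarter (half + quarter) = 12; dotted eighth = 3; sixteenth = 1.
Total: 24 + 12 + 3 + 1 = 40.
40 equals 40, so the answer is Yes.

Yes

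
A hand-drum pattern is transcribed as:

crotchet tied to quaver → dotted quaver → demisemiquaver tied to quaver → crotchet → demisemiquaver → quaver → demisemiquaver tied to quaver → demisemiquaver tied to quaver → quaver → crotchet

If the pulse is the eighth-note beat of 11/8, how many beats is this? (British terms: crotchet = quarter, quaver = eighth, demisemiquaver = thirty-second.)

14.5

One eighth-note beat = 4 thirty-second notes.
Working in thirty-second notes: crotchet tied to quaver (crotchet + quaver) = 12; dotted quaver = 6; demisemiquaver tied to quaver (demisemiquaver + quaver) = 5; crotchet = 8; demisemiquaver = 1; quaver = 4; demisemiquaver tied to quaver (demisemiquaver + quaver) = 5; demisemiquaver tied to quaver (demisemiquaver + quaver) = 5; quaver = 4; crotchet = 8.
Sum: 12 + 6 + 5 + 8 + 1 + 4 + 5 + 5 + 4 + 8 = 58.
58 ÷ 4 = 14.5 beats.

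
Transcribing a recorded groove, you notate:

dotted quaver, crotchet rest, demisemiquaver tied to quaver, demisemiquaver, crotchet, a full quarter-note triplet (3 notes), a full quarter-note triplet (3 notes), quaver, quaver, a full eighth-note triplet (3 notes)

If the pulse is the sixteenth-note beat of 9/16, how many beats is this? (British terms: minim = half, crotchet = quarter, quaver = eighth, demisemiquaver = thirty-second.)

One sixteenth-note beat = 2 thirty-second notes.
Each duration in thirty-second notes: dotted quaver = 6; crotchet rest = 8; demisemiquaver tied to quaver (demisemiquaver + quaver) = 5; demisemiquaver = 1; crotchet = 8; a full quarter-note triplet (3 notes) (three triplet quarters span one half) = 16; a full quarter-note triplet (3 notes) (three triplet quarters span one half) = 16; quaver = 4; quaver = 4; a full eighth-note triplet (3 notes) (three triplet eighths span one quarter) = 8.
Sum: 6 + 8 + 5 + 1 + 8 + 16 + 16 + 4 + 4 + 8 = 76.
76 ÷ 2 = 38 beats.

38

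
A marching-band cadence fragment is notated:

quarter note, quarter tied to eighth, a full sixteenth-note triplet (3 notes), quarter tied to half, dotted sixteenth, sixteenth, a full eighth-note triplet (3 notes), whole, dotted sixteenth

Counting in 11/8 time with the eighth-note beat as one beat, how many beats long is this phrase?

One eighth-note beat = 4 thirty-second notes.
Express everything in thirty-second notes: quarter note = 8; quarter tied to eighth (quarter + eighth) = 12; a full sixteenth-note triplet (3 notes) (three triplet sixteenths span one eighth) = 4; quarter tied to half (quarter + half) = 24; dotted sixteenth = 3; sixteenth = 2; a full eighth-note triplet (3 notes) (three triplet eighths span one quarter) = 8; whole = 32; dotted sixteenth = 3.
Total: 8 + 12 + 4 + 24 + 3 + 2 + 8 + 32 + 3 = 96.
96 ÷ 4 = 24 beats.

24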